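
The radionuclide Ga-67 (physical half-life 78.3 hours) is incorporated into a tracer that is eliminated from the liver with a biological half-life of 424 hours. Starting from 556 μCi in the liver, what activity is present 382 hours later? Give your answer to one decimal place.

1/t_eff = 1/t_phys + 1/t_biol = 1/78.3 + 1/424 = 0.01513 per hour.
t_eff = 78.3 × 424 / (78.3 + 424) ≈ 66.094 hours.
Remaining = 556 × (1/2)^(382/66.094) = 556 × (1/2)^5.7796 ≈ 10.121 μCi.

10.1 μCi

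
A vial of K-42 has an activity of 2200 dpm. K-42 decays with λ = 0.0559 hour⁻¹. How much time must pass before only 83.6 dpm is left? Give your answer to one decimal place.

58.5 hours

t½ = ln 2 / λ = 0.69315 / 0.0559 ≈ 12.4 hours.
Fraction remaining = 83.6/2200 ≈ 0.038.
n = log₂(2200/83.6) = ln(26.316)/ln 2 ≈ 4.7179 half-lives.
t = n × t½ = 4.7179 × 12.4 ≈ 58.5 hours.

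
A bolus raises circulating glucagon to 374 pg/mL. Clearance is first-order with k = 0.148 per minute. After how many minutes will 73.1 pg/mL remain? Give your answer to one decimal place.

11.0 minutes

t½ = ln 2 / k = 0.69315 / 0.148 ≈ 4.6834 minutes.
Fraction remaining = 73.1/374 ≈ 0.19545.
n = log₂(374/73.1) = ln(5.1163)/ln 2 ≈ 2.3551 half-lives.
t = n × t½ = 2.3551 × 4.6834 ≈ 11.03 minutes.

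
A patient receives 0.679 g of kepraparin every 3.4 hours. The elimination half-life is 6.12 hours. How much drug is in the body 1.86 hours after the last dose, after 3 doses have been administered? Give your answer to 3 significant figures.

1.18 g

The 3 doses were given 8.66, 5.26, 1.86 hours ago.
Total = 0.679·(1/2)^(8.66/6.12) + 0.679·(1/2)^(5.26/6.12) + 0.679·(1/2)^(1.86/6.12)
      = 0.25463 + 0.37423 + 0.55002 ≈ 1.1789 g.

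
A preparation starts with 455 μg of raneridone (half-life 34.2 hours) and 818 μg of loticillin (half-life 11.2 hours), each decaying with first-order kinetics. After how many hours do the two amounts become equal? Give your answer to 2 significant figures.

14 hours

Set 455·(1/2)^(t/34.2) = 818·(1/2)^(t/11.2).
Taking log₂: log₂(455/818) = t·(1/34.2 − 1/11.2).
log₂(0.55623) = -0.84623; 1/34.2 − 1/11.2 = -0.060046.
t = -0.84623 / -0.060046 ≈ 14.093 hours.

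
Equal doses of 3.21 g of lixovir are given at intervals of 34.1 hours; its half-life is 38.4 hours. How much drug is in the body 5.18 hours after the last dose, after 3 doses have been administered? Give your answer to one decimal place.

5.4 g

The 3 doses were given 73.38, 39.28, 5.18 hours ago.
Total = 3.21·(1/2)^(73.38/38.4) + 3.21·(1/2)^(39.28/38.4) + 3.21·(1/2)^(5.18/38.4)
      = 0.8536 + 1.5797 + 2.9235 ≈ 5.3568 g.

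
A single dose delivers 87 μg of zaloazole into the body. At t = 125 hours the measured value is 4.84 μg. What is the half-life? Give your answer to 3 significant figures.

A/A₀ = 4.84/87 ≈ 0.055632.
n = log₂(17.975) ≈ 4.1679 half-lives elapsed in 125 hours.
t½ = 125/4.1679 ≈ 29.991 hours.

30.0 hours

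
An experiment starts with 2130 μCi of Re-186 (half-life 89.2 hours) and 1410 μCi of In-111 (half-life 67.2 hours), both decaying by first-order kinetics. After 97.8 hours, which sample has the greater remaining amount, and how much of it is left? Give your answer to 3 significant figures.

Re-186, 996 μCi

Re-186: 2130 × (1/2)^1.0964 ≈ 996.15 μCi.
In-111: 1410 × (1/2)^1.4554 ≈ 514.18 μCi.
Re-186 has more remaining, at ≈ 996.15 μCi.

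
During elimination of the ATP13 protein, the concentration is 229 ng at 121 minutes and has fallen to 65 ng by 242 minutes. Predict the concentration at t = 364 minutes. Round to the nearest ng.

Over Δt = 242 − 121 = 121 minutes, the level fell by a factor of 229/65 ≈ 3.5231.
n = log₂(3.5231) ≈ 1.8168 half-lives, so t½ = 121/1.8168 ≈ 66.599 minutes.
From t = 242 to t = 364: 65 × (1/2)^((364−242)/66.599) ≈ 18.259 ng.

18 ng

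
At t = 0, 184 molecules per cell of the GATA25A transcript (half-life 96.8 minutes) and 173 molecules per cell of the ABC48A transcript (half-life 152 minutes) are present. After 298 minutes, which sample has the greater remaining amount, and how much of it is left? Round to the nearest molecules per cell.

ABC48A transcript, 44 molecules per cell

GATA25A transcript: 184 × (1/2)^3.0785 ≈ 21.782 molecules per cell.
ABC48A transcript: 173 × (1/2)^1.9605 ≈ 44.45 molecules per cell.
ABC48A transcript has more remaining, at ≈ 44.45 molecules per cell.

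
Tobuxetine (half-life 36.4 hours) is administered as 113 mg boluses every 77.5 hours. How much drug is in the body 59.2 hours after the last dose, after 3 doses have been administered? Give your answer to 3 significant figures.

46.9 mg

The 3 doses were given 214.2, 136.7, 59.2 hours ago.
Total = 113·(1/2)^(214.2/36.4) + 113·(1/2)^(136.7/36.4) + 113·(1/2)^(59.2/36.4)
      = 1.9126 + 8.3668 + 36.601 ≈ 46.88 mg.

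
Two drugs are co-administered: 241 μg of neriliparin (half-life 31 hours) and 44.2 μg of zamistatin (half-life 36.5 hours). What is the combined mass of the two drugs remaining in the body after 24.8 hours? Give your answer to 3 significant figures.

166 μg

neriliparin: 241 × (1/2)^(24.8/31) = 241 × (1/2)^0.8 ≈ 138.42 μg.
zamistatin: 44.2 × (1/2)^(24.8/36.5) = 44.2 × (1/2)^0.67945 ≈ 27.599 μg.
Total = 138.42 + 27.599 ≈ 166.02 μg.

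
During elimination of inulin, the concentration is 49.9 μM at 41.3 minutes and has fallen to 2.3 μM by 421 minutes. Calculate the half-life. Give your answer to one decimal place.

Over Δt = 421 − 41.3 = 379.7 minutes, the level fell by a factor of 49.9/2.3 ≈ 21.696.
n = log₂(21.696) ≈ 4.4393 half-lives, so t½ = 379.7/4.4393 ≈ 85.531 minutes.

85.5 minutes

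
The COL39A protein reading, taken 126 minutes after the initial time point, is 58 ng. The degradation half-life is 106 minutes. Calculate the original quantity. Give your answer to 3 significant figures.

Number of half-lives elapsed: n = 126/106 ≈ 1.1887.
A₀ = A × 2^n = 58 × 2^1.1887 = 58 × 2.2794 ≈ 132.21 ng.

132 ng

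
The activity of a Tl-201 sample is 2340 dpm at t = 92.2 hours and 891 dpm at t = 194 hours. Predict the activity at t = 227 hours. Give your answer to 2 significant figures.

Over Δt = 194 − 92.2 = 101.8 hours, the level fell by a factor of 2340/891 ≈ 2.6263.
n = log₂(2.6263) ≈ 1.393 half-lives, so t½ = 101.8/1.393 ≈ 73.079 hours.
From t = 194 to t = 227: 891 × (1/2)^((227−194)/73.079) ≈ 651.54 dpm.

650 dpm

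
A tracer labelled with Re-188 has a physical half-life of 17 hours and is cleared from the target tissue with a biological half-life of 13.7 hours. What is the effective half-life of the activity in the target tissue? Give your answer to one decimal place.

7.6 hours

1/t_eff = 1/t_phys + 1/t_biol = 1/17 + 1/13.7 = 0.13182 per hour.
t_eff = 17 × 13.7 / (17 + 13.7) ≈ 7.5863 hours.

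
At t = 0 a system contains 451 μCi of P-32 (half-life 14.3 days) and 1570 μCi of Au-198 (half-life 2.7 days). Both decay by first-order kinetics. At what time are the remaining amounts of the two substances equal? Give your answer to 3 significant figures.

Set 451·(1/2)^(t/14.3) = 1570·(1/2)^(t/2.7).
Taking log₂: log₂(451/1570) = t·(1/14.3 − 1/2.7).
log₂(0.28726) = -1.7996; 1/14.3 − 1/2.7 = -0.30044.
t = -1.7996 / -0.30044 ≈ 5.9898 days.

5.99 days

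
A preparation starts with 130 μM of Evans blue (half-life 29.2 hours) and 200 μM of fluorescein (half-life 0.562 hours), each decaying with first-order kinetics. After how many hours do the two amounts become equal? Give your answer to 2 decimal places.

0.36 hours

Set 130·(1/2)^(t/29.2) = 200·(1/2)^(t/0.562).
Taking log₂: log₂(130/200) = t·(1/29.2 − 1/0.562).
log₂(0.65) = -0.62149; 1/29.2 − 1/0.562 = -1.7451.
t = -0.62149 / -1.7451 ≈ 0.35613 hours.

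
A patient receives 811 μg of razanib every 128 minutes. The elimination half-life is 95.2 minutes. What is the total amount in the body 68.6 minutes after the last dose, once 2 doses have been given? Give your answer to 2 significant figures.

690 μg

The 2 doses were given 196.6, 68.6 minutes ago.
Total = 811·(1/2)^(196.6/95.2) + 811·(1/2)^(68.6/95.2)
      = 193.8 + 492.16 ≈ 685.96 μg.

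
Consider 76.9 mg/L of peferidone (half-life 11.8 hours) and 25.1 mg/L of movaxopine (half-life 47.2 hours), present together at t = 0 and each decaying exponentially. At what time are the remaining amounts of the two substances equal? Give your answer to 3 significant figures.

Set 76.9·(1/2)^(t/11.8) = 25.1·(1/2)^(t/47.2).
Taking log₂: log₂(76.9/25.1) = t·(1/11.8 − 1/47.2).
log₂(3.0637) = 1.6153; 1/11.8 − 1/47.2 = 0.063559.
t = 1.6153 / 0.063559 ≈ 25.414 hours.

25.4 hours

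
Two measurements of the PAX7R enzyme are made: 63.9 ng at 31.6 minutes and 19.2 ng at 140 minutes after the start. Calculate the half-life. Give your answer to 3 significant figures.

62.5 minutes

Over Δt = 140 − 31.6 = 108.4 minutes, the level fell by a factor of 63.9/19.2 ≈ 3.3281.
n = log₂(3.3281) ≈ 1.7347 half-lives, so t½ = 108.4/1.7347 ≈ 62.489 minutes.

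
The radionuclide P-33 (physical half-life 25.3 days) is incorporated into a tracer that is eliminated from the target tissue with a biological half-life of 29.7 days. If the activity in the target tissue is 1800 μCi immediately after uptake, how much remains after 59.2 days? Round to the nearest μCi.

89 μCi

1/t_eff = 1/t_phys + 1/t_biol = 1/25.3 + 1/29.7 = 0.073196 per day.
t_eff = 25.3 × 29.7 / (25.3 + 29.7) ≈ 13.662 days.
Remaining = 1800 × (1/2)^(59.2/13.662) = 1800 × (1/2)^4.3332 ≈ 89.3 μCi.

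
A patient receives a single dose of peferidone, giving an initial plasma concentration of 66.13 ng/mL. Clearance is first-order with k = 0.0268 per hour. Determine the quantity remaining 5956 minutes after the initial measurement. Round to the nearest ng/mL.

t½ = ln 2 / k = 0.69315 / 0.0268 ≈ 25.864 hours.
Convert the elapsed time: 5956 minutes = 99.2667 hours.
Number of half-lives: n = 99.2667/25.864 ≈ 3.8381.
Remaining = 66.13 × (1/2)^3.8381 = 66.13 × 0.069924 ≈ 4.6241 ng/mL.

5 ng/mL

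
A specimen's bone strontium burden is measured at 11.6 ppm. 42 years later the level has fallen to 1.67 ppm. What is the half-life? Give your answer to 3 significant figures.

15.0 years

A/A₀ = 1.67/11.6 ≈ 0.14397.
n = log₂(6.9461) ≈ 2.7962 half-lives elapsed in 42 years.
t½ = 42/2.7962 ≈ 15.02 years.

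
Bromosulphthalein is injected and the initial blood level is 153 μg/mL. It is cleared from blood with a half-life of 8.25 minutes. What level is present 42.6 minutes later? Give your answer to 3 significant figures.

4.27 μg/mL

Number of half-lives: n = 42.6/8.25 ≈ 5.1636.
Remaining = 153 × (1/2)^5.1636 = 153 × 0.027899 ≈ 4.2686 μg/mL.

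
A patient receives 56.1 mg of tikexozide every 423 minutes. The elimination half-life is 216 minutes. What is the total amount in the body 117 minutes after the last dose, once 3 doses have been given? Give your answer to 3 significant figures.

The 3 doses were given 963, 540, 117 minutes ago.
Total = 56.1·(1/2)^(963/216) + 56.1·(1/2)^(540/216) + 56.1·(1/2)^(117/216)
      = 2.5519 + 9.9172 + 38.539 ≈ 51.009 mg.

51.0 mg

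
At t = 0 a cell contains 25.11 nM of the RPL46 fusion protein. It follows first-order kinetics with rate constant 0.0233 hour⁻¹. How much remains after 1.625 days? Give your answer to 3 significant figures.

t½ = ln 2 / λ = 0.69315 / 0.0233 ≈ 29.749 hours.
Convert the elapsed time: 1.625 days = 39 hours.
Number of half-lives: n = 39/29.749 ≈ 1.311.
Remaining = 25.11 × (1/2)^1.311 = 25.11 × 0.40305 ≈ 10.121 nM.

10.1 nM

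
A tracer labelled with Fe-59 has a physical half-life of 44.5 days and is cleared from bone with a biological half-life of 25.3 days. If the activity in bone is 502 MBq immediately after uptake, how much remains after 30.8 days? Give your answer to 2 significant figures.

130 MBq

1/t_eff = 1/t_phys + 1/t_biol = 1/44.5 + 1/25.3 = 0.061998 per day.
t_eff = 44.5 × 25.3 / (44.5 + 25.3) ≈ 16.13 days.
Remaining = 502 × (1/2)^(30.8/16.13) = 502 × (1/2)^1.9095 ≈ 133.62 MBq.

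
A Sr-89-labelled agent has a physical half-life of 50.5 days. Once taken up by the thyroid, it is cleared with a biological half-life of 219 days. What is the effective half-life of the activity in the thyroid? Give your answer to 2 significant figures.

1/t_eff = 1/t_phys + 1/t_biol = 1/50.5 + 1/219 = 0.024368 per day.
t_eff = 50.5 × 219 / (50.5 + 219) ≈ 41.037 days.

41 days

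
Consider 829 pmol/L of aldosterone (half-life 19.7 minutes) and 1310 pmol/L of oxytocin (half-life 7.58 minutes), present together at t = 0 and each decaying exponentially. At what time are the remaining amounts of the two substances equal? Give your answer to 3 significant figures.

8.13 minutes

Set 829·(1/2)^(t/19.7) = 1310·(1/2)^(t/7.58).
Taking log₂: log₂(829/1310) = t·(1/19.7 − 1/7.58).
log₂(0.63282) = -0.66012; 1/19.7 − 1/7.58 = -0.081165.
t = -0.66012 / -0.081165 ≈ 8.1331 minutes.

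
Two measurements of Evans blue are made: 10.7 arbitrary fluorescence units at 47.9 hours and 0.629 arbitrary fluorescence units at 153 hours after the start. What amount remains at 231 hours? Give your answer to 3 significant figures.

Over Δt = 153 − 47.9 = 105.1 hours, the level fell by a factor of 10.7/0.629 ≈ 17.011.
n = log₂(17.011) ≈ 4.0884 half-lives, so t½ = 105.1/4.0884 ≈ 25.707 hours.
From t = 153 to t = 231: 0.629 × (1/2)^((231−153)/25.707) ≈ 0.076782 arbitrary fluorescence units.

0.0768 arbitrary fluorescence units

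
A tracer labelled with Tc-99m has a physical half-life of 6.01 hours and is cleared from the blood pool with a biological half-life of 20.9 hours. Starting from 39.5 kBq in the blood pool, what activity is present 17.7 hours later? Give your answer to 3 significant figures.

1/t_eff = 1/t_phys + 1/t_biol = 1/6.01 + 1/20.9 = 0.21424 per hour.
t_eff = 6.01 × 20.9 / (6.01 + 20.9) ≈ 4.6677 hours.
Remaining = 39.5 × (1/2)^(17.7/4.6677) = 39.5 × (1/2)^3.792 ≈ 2.8517 kBq.

2.85 kBq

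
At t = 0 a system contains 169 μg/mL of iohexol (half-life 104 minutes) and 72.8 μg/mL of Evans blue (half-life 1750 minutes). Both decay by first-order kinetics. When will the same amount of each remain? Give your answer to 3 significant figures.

Set 169·(1/2)^(t/104) = 72.8·(1/2)^(t/1750).
Taking log₂: log₂(169/72.8) = t·(1/104 − 1/1750).
log₂(2.3214) = 1.215; 1/104 − 1/1750 = 0.009044.
t = 1.215 / 0.009044 ≈ 134.35 minutes.

134 minutes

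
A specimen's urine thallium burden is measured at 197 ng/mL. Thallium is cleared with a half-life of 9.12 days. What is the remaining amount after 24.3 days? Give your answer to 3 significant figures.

31.1 ng/mL

Number of half-lives: n = 24.3/9.12 ≈ 2.6645.
Remaining = 197 × (1/2)^2.6645 = 197 × 0.15773 ≈ 31.073 ng/mL.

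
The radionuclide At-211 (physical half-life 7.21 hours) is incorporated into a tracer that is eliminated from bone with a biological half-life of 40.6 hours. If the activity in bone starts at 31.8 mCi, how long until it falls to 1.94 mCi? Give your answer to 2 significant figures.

25 hours

1/t_eff = 1/t_phys + 1/t_biol = 1/7.21 + 1/40.6 = 0.16333 per hour.
t_eff = 7.21 × 40.6 / (7.21 + 40.6) ≈ 6.1227 hours.
n = log₂(31.8/1.94) ≈ 4.0349; t = 4.0349 × 6.1227 ≈ 24.704 hours.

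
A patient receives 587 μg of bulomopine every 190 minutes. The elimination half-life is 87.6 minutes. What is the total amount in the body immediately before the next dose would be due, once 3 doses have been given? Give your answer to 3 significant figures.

The 3 doses were given 570, 380, 190 minutes ago.
Total = 587·(1/2)^(570/87.6) + 587·(1/2)^(380/87.6) + 587·(1/2)^(190/87.6)
      = 6.4548 + 29.027 + 130.53 ≈ 166.01 μg.

166 μg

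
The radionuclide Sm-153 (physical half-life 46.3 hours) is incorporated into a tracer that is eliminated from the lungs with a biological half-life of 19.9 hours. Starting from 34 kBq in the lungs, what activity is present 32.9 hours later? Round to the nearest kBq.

7 kBq

1/t_eff = 1/t_phys + 1/t_biol = 1/46.3 + 1/19.9 = 0.07185 per hour.
t_eff = 46.3 × 19.9 / (46.3 + 19.9) ≈ 13.918 hours.
Remaining = 34 × (1/2)^(32.9/13.918) = 34 × (1/2)^2.3638 ≈ 6.6053 kBq.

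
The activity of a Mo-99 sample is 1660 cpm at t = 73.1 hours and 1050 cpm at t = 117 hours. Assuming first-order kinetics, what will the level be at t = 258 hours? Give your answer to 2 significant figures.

Over Δt = 117 − 73.1 = 43.9 hours, the level fell by a factor of 1660/1050 ≈ 1.581.
n = log₂(1.581) ≈ 0.66079 half-lives, so t½ = 43.9/0.66079 ≈ 66.435 hours.
From t = 117 to t = 258: 1050 × (1/2)^((258−117)/66.435) ≈ 241.15 cpm.

240 cpm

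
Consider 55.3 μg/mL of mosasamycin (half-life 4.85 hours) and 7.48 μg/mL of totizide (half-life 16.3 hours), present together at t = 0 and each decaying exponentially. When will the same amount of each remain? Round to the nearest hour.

Set 55.3·(1/2)^(t/4.85) = 7.48·(1/2)^(t/16.3).
Taking log₂: log₂(55.3/7.48) = t·(1/4.85 − 1/16.3).
log₂(7.393) = 2.8862; 1/4.85 − 1/16.3 = 0.14484.
t = 2.8862 / 0.14484 ≈ 19.927 hours.

20 hours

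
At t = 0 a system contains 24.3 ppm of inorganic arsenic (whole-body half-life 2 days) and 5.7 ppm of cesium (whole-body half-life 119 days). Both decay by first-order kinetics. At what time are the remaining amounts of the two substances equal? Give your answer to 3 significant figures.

Set 24.3·(1/2)^(t/2) = 5.7·(1/2)^(t/119).
Taking log₂: log₂(24.3/5.7) = t·(1/2 − 1/119).
log₂(4.2632) = 2.0919; 1/2 − 1/119 = 0.4916.
t = 2.0919 / 0.4916 ≈ 4.2554 days.

4.26 days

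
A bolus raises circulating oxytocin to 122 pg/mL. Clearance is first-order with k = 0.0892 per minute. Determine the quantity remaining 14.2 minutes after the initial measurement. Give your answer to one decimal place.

34.4 pg/mL

t½ = ln 2 / k = 0.69315 / 0.0892 ≈ 7.7707 minutes.
Number of half-lives: n = 14.2/7.7707 ≈ 1.8274.
Remaining = 122 × (1/2)^1.8274 = 122 × 0.28178 ≈ 34.377 pg/mL.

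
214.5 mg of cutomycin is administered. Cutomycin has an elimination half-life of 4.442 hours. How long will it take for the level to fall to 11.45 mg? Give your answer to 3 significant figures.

Fraction remaining = 11.45/214.5 ≈ 0.05338.
n = log₂(214.5/11.45) = ln(18.734)/ln 2 ≈ 4.2276 half-lives.
t = n × t½ = 4.2276 × 4.442 ≈ 18.779 hours.

18.8 hours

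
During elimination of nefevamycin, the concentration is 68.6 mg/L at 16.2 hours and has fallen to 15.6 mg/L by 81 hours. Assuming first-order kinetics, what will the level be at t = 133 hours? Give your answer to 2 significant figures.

4.8 mg/L

Over Δt = 81 − 16.2 = 64.8 hours, the level fell by a factor of 68.6/15.6 ≈ 4.3974.
n = log₂(4.3974) ≈ 2.1367 half-lives, so t½ = 64.8/2.1367 ≈ 30.328 hours.
From t = 81 to t = 133: 15.6 × (1/2)^((133−81)/30.328) ≈ 4.7531 mg/L.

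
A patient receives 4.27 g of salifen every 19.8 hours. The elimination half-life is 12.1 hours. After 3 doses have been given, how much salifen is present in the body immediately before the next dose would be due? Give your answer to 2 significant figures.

The 3 doses were given 59.4, 39.6, 19.8 hours ago.
Total = 4.27·(1/2)^(59.4/12.1) + 4.27·(1/2)^(39.6/12.1) + 4.27·(1/2)^(19.8/12.1)
      = 0.14212 + 0.44181 + 1.3735 ≈ 1.9574 g.

2.0 g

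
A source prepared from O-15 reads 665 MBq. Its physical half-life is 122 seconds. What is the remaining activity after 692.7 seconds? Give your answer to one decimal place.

13.0 MBq

Number of half-lives: n = 692.7/122 ≈ 5.6779.
Remaining = 665 × (1/2)^5.6779 = 665 × 0.019534 ≈ 12.99 MBq.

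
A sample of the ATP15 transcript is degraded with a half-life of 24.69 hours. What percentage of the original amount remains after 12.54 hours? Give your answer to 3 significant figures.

n = 12.54/24.69 ≈ 0.5079 half-lives.
Fraction remaining = (1/2)^0.5079 ≈ 0.70325, i.e. 70.325%.

70.3%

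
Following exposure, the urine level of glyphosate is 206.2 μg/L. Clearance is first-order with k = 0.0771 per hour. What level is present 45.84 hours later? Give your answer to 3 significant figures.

6.02 μg/L

t½ = ln 2 / k = 0.69315 / 0.0771 ≈ 8.9902 hours.
Number of half-lives: n = 45.84/8.9902 ≈ 5.0989.
Remaining = 206.2 × (1/2)^5.0989 = 206.2 × 0.02918 ≈ 6.017 μg/L.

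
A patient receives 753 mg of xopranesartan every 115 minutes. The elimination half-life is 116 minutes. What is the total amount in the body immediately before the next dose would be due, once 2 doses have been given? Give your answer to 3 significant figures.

569 mg

The 2 doses were given 230, 115 minutes ago.
Total = 753·(1/2)^(230/116) + 753·(1/2)^(115/116)
      = 190.51 + 378.76 ≈ 569.27 mg.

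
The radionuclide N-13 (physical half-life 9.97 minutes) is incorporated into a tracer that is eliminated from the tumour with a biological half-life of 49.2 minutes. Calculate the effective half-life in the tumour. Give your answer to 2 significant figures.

1/t_eff = 1/t_phys + 1/t_biol = 1/9.97 + 1/49.2 = 0.12063 per minute.
t_eff = 9.97 × 49.2 / (9.97 + 49.2) ≈ 8.2901 minutes.

8.3 minutes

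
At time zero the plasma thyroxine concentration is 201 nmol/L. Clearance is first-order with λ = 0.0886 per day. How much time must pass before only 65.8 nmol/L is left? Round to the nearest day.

t½ = ln 2 / λ = 0.69315 / 0.0886 ≈ 7.8233 days.
Fraction remaining = 65.8/201 ≈ 0.32736.
n = log₂(201/65.8) = ln(3.0547)/ln 2 ≈ 1.611 half-lives.
t = n × t½ = 1.611 × 7.8233 ≈ 12.604 days.

13 days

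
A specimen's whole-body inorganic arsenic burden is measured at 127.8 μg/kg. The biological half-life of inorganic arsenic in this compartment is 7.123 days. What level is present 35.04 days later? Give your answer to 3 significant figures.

Number of half-lives: n = 35.04/7.123 ≈ 4.9193.
Remaining = 127.8 × (1/2)^4.9193 = 127.8 × 0.033048 ≈ 4.2236 μg/kg.

4.22 μg/kg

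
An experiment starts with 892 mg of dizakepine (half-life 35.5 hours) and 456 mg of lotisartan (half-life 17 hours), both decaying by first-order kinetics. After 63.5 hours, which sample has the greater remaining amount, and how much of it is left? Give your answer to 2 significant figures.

dizakepine, 260 mg

dizakepine: 892 × (1/2)^1.7887 ≈ 258.17 mg.
lotisartan: 456 × (1/2)^3.7353 ≈ 34.24 mg.
Dizakepine has more remaining, at ≈ 258.17 mg.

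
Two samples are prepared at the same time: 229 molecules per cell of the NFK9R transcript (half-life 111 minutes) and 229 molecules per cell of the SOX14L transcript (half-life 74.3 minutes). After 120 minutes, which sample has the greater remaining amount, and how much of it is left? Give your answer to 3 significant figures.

NFK9R transcript: 229 × (1/2)^1.0811 ≈ 108.24 molecules per cell.
SOX14L transcript: 229 × (1/2)^1.6151 ≈ 74.757 molecules per cell.
NFK9R transcript has more remaining, at ≈ 108.24 molecules per cell.

NFK9R transcript, 108 molecules per cell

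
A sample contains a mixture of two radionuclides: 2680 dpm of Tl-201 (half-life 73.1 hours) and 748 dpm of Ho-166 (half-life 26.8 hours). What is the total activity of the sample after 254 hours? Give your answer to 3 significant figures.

242 dpm

Tl-201: 2680 × (1/2)^(254/73.1) = 2680 × (1/2)^3.4747 ≈ 241.07 dpm.
Ho-166: 748 × (1/2)^(254/26.8) = 748 × (1/2)^9.4776 ≈ 1.0492 dpm.
Total = 241.07 + 1.0492 ≈ 242.12 dpm.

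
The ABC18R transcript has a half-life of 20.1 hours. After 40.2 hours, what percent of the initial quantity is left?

25%

n = 40.2/20.1 ≈ 2 half-lives.
Fraction remaining = (1/2)^2 ≈ 0.25, i.e. 25%.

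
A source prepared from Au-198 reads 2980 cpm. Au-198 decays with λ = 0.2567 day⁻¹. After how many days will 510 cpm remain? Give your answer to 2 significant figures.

t½ = ln 2 / λ = 0.69315 / 0.2567 ≈ 2.7002 days.
Fraction remaining = 510/2980 ≈ 0.17114.
n = log₂(2980/510) = ln(5.8431)/ln 2 ≈ 2.5467 half-lives.
t = n × t½ = 2.5467 × 2.7002 ≈ 6.8768 days.

6.9 days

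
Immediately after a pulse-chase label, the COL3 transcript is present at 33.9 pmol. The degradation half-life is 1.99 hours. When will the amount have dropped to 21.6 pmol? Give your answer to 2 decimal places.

Fraction remaining = 21.6/33.9 ≈ 0.63717.
n = log₂(33.9/21.6) = ln(1.5694)/ln 2 ≈ 0.65025 half-lives.
t = n × t½ = 0.65025 × 1.99 ≈ 1.294 hours.

1.29 hours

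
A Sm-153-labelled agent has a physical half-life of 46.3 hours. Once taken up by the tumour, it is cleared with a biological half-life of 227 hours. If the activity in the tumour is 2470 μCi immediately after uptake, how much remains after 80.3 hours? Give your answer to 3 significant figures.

581 μCi

1/t_eff = 1/t_phys + 1/t_biol = 1/46.3 + 1/227 = 0.026004 per hour.
t_eff = 46.3 × 227 / (46.3 + 227) ≈ 38.456 hours.
Remaining = 2470 × (1/2)^(80.3/38.456) = 2470 × (1/2)^2.0881 ≈ 580.93 μCi.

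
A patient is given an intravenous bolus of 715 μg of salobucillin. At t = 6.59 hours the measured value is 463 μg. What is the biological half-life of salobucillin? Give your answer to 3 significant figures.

A/A₀ = 463/715 ≈ 0.64755.
n = log₂(1.5443) ≈ 0.62693 half-lives elapsed in 6.59 hours.
t½ = 6.59/0.62693 ≈ 10.512 hours.

10.5 hours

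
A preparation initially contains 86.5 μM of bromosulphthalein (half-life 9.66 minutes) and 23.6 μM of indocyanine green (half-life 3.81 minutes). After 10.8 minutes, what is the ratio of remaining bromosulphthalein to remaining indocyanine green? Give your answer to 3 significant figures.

12.0

bromosulphthalein: 86.5 × (1/2)^(10.8/9.66) = 86.5 × (1/2)^1.118 ≈ 39.853 μM.
indocyanine green: 23.6 × (1/2)^(10.8/3.81) = 23.6 × (1/2)^2.8346 ≈ 3.3083 μM.
Ratio ≈ 39.853 / 3.3083 ≈ 12.047.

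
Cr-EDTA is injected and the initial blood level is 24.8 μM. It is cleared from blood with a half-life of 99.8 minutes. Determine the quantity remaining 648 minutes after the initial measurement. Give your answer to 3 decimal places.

0.275 μM

Number of half-lives: n = 648/99.8 ≈ 6.493.
Remaining = 24.8 × (1/2)^6.493 = 24.8 × 0.011102 ≈ 0.27534 μM.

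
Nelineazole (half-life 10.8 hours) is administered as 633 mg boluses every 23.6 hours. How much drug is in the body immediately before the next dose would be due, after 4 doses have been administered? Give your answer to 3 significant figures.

The 4 doses were given 94.4, 70.8, 47.2, 23.6 hours ago.
Total = 633·(1/2)^(94.4/10.8) + 633·(1/2)^(70.8/10.8) + 633·(1/2)^(47.2/10.8) + 633·(1/2)^(23.6/10.8)
      = 1.4797 + 6.7295 + 30.605 + 139.19 ≈ 178 mg.

178 mg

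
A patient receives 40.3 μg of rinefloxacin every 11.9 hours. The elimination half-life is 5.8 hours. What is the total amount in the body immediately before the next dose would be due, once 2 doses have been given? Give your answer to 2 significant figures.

12 μg

The 2 doses were given 23.8, 11.9 hours ago.
Total = 40.3·(1/2)^(23.8/5.8) + 40.3·(1/2)^(11.9/5.8)
      = 2.3445 + 9.7202 ≈ 12.065 μg.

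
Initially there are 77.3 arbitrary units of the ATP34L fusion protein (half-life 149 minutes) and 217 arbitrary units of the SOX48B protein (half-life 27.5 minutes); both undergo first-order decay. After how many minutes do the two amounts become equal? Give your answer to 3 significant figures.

50.2 minutes

Set 77.3·(1/2)^(t/149) = 217·(1/2)^(t/27.5).
Taking log₂: log₂(77.3/217) = t·(1/149 − 1/27.5).
log₂(0.35622) = -1.4892; 1/149 − 1/27.5 = -0.029652.
t = -1.4892 / -0.029652 ≈ 50.221 minutes.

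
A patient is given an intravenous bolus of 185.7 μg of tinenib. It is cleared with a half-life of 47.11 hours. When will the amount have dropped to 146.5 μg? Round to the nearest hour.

Fraction remaining = 146.5/185.7 ≈ 0.78891.
n = log₂(185.7/146.5) = ln(1.2676)/ln 2 ≈ 0.34207 half-lives.
t = n × t½ = 0.34207 × 47.11 ≈ 16.115 hours.

16 hours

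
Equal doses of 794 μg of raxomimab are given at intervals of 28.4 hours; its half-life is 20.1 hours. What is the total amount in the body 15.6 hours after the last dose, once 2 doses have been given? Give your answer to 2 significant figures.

The 2 doses were given 44, 15.6 hours ago.
Total = 794·(1/2)^(44/20.1) + 794·(1/2)^(15.6/20.1)
      = 174.12 + 463.64 ≈ 637.76 μg.

640 μg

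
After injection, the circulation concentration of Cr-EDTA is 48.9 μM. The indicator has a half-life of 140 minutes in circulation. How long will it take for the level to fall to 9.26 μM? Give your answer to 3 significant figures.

Fraction remaining = 9.26/48.9 ≈ 0.18937.
n = log₂(48.9/9.26) = ln(5.2808)/ln 2 ≈ 2.4008 half-lives.
t = n × t½ = 2.4008 × 140 ≈ 336.11 minutes.

336 minutes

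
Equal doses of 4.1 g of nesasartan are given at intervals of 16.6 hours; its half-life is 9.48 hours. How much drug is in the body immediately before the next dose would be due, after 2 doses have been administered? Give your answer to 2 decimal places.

1.58 g

The 2 doses were given 33.2, 16.6 hours ago.
Total = 4.1·(1/2)^(33.2/9.48) + 4.1·(1/2)^(16.6/9.48)
      = 0.36186 + 1.218 ≈ 1.5799 g.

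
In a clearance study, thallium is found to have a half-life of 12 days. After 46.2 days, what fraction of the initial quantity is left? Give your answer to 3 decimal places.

0.069

n = 46.2/12 ≈ 3.85 half-lives.
Fraction remaining = (1/2)^3.85 ≈ 0.069348.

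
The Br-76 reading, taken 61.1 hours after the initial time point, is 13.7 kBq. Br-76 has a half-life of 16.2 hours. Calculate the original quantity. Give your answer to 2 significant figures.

Number of half-lives elapsed: n = 61.1/16.2 ≈ 3.7716.
A₀ = A × 2^n = 13.7 × 2^3.7716 = 13.7 × 13.657 ≈ 187.11 kBq.

190 kBq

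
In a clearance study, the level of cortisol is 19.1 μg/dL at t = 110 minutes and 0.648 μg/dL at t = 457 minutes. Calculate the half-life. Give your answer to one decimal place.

71.1 minutes

Over Δt = 457 − 110 = 347 minutes, the level fell by a factor of 19.1/0.648 ≈ 29.475.
n = log₂(29.475) ≈ 4.8814 half-lives, so t½ = 347/4.8814 ≈ 71.086 minutes.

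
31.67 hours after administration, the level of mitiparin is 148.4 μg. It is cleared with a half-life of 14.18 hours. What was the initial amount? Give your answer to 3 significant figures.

Number of half-lives elapsed: n = 31.67/14.18 ≈ 2.2334.
A₀ = A × 2^n = 148.4 × 2^2.2334 = 148.4 × 4.7025 ≈ 697.85 μg.

698 μg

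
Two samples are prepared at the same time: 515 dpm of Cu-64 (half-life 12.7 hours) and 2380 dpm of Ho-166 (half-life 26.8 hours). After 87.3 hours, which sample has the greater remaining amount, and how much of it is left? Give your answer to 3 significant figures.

Cu-64: 515 × (1/2)^6.874 ≈ 4.3906 dpm.
Ho-166: 2380 × (1/2)^3.2575 ≈ 248.88 dpm.
Ho-166 has more remaining, at ≈ 248.88 dpm.

Ho-166, 249 dpm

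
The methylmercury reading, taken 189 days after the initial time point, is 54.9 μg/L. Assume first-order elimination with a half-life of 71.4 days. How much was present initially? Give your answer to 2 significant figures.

Number of half-lives elapsed: n = 189/71.4 ≈ 2.6471.
A₀ = A × 2^n = 54.9 × 2^2.6471 = 54.9 × 6.2639 ≈ 343.89 μg/L.

340 μg/L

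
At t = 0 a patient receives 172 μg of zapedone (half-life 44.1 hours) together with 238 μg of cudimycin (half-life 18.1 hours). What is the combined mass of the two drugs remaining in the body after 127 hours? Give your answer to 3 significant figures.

25.2 μg

zapedone: 172 × (1/2)^(127/44.1) = 172 × (1/2)^2.8798 ≈ 23.368 μg.
cudimycin: 238 × (1/2)^(127/18.1) = 238 × (1/2)^7.0166 ≈ 1.8381 μg.
Total = 23.368 + 1.8381 ≈ 25.206 μg.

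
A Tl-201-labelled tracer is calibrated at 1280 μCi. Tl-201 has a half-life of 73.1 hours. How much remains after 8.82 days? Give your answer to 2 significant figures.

170 μCi

Convert the elapsed time: 8.82 days = 211.68 hours.
Number of half-lives: n = 211.68/73.1 ≈ 2.8958.
Remaining = 1280 × (1/2)^2.8958 = 1280 × 0.13437 ≈ 171.99 μCi.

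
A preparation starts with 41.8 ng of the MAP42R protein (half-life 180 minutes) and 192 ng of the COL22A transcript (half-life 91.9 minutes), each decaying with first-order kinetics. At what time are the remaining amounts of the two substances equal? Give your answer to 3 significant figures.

Set 41.8·(1/2)^(t/180) = 192·(1/2)^(t/91.9).
Taking log₂: log₂(41.8/192) = t·(1/180 − 1/91.9).
log₂(0.21771) = -2.1995; 1/180 − 1/91.9 = -0.0053258.
t = -2.1995 / -0.0053258 ≈ 412.99 minutes.

413 minutes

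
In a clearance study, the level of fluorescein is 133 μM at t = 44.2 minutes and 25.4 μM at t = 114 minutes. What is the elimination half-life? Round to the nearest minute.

Over Δt = 114 − 44.2 = 69.8 minutes, the level fell by a factor of 133/25.4 ≈ 5.2362.
n = log₂(5.2362) ≈ 2.3885 half-lives, so t½ = 69.8/2.3885 ≈ 29.223 minutes.

29 minutes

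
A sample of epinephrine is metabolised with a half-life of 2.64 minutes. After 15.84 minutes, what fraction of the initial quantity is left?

0.015625

n = 15.84/2.64 ≈ 6 half-lives.
Fraction remaining = (1/2)^6 ≈ 0.015625.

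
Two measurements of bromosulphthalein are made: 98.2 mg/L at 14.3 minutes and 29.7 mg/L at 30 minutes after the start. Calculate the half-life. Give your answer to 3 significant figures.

9.10 minutes

Over Δt = 30 − 14.3 = 15.7 minutes, the level fell by a factor of 98.2/29.7 ≈ 3.3064.
n = log₂(3.3064) ≈ 1.7253 half-lives, so t½ = 15.7/1.7253 ≈ 9.1001 minutes.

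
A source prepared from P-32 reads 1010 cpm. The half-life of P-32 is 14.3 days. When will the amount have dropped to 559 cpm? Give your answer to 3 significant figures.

12.2 days

Fraction remaining = 559/1010 ≈ 0.55347.
n = log₂(1010/559) = ln(1.8068)/ln 2 ≈ 0.85344 half-lives.
t = n × t½ = 0.85344 × 14.3 ≈ 12.204 days.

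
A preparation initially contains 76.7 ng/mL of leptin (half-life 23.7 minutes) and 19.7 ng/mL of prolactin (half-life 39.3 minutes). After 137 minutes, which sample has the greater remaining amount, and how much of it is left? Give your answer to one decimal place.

leptin: 76.7 × (1/2)^5.7806 ≈ 1.3953 ng/mL.
prolactin: 19.7 × (1/2)^3.486 ≈ 1.7582 ng/mL.
Prolactin has more remaining, at ≈ 1.7582 ng/mL.

prolactin, 1.8 ng/mL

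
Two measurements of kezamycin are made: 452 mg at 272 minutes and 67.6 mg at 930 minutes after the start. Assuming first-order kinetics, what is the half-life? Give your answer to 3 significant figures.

240 minutes

Over Δt = 930 − 272 = 658 minutes, the level fell by a factor of 452/67.6 ≈ 6.6864.
n = log₂(6.6864) ≈ 2.7412 half-lives, so t½ = 658/2.7412 ≈ 240.04 minutes.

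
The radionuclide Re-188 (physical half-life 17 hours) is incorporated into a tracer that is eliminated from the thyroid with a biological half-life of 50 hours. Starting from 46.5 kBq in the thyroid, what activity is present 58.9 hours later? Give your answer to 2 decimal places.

1.86 kBq

1/t_eff = 1/t_phys + 1/t_biol = 1/17 + 1/50 = 0.078824 per hour.
t_eff = 17 × 50 / (17 + 50) ≈ 12.687 hours.
Remaining = 46.5 × (1/2)^(58.9/12.687) = 46.5 × (1/2)^4.6427 ≈ 1.8615 kBq.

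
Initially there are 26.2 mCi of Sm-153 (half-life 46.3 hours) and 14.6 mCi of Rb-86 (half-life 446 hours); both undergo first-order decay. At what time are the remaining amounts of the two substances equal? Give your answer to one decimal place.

Set 26.2·(1/2)^(t/46.3) = 14.6·(1/2)^(t/446).
Taking log₂: log₂(26.2/14.6) = t·(1/46.3 − 1/446).
log₂(1.7945) = 0.8436; 1/46.3 − 1/446 = 0.019356.
t = 0.8436 / 0.019356 ≈ 43.583 hours.

43.6 hours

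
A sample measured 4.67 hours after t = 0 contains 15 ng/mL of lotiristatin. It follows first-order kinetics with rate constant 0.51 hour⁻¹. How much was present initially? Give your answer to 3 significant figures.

162 ng/mL

t½ = ln 2 / λ = 0.69315 / 0.51 ≈ 1.3591 hours.
Number of half-lives elapsed: n = 4.67/1.3591 ≈ 3.4361.
A₀ = A × 2^n = 15 × 2^3.4361 = 15 × 10.823 ≈ 162.35 ng/mL.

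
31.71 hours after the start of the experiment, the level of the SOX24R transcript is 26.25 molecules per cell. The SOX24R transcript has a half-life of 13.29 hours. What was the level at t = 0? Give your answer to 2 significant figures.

140 molecules per cell

Number of half-lives elapsed: n = 31.71/13.29 ≈ 2.386.
A₀ = A × 2^n = 26.25 × 2^2.386 = 26.25 × 5.2271 ≈ 137.21 molecules per cell.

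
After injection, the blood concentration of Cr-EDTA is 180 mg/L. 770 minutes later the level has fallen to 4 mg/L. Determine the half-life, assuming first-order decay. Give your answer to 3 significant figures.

A/A₀ = 4/180 ≈ 0.022222.
n = log₂(45) ≈ 5.4919 half-lives elapsed in 770 minutes.
t½ = 770/5.4919 ≈ 140.21 minutes.

140 minutes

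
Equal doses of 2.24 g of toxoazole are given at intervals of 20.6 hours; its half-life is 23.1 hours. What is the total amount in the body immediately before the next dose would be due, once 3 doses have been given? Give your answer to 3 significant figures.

2.21 g

The 3 doses were given 61.8, 41.2, 20.6 hours ago.
Total = 2.24·(1/2)^(61.8/23.1) + 2.24·(1/2)^(41.2/23.1) + 2.24·(1/2)^(20.6/23.1)
      = 0.35067 + 0.65065 + 1.2072 ≈ 2.2086 g.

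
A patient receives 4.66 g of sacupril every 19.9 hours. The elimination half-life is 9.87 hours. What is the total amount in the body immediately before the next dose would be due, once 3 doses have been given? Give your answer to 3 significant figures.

The 3 doses were given 59.7, 39.8, 19.9 hours ago.
Total = 4.66·(1/2)^(59.7/9.87) + 4.66·(1/2)^(39.8/9.87) + 4.66·(1/2)^(19.9/9.87)
      = 0.070399 + 0.28478 + 1.152 ≈ 1.5072 g.

1.51 g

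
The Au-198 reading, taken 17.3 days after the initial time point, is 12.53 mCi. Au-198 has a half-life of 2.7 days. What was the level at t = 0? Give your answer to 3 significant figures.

Number of half-lives elapsed: n = 17.3/2.7 ≈ 6.4074.
A₀ = A × 2^n = 12.53 × 2^6.4074 = 12.53 × 84.883 ≈ 1063.6 mCi.

1060 mCi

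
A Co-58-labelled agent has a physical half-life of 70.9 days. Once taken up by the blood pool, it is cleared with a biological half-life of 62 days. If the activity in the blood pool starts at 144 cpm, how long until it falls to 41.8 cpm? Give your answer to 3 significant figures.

59.0 days

1/t_eff = 1/t_phys + 1/t_biol = 1/70.9 + 1/62 = 0.030233 per day.
t_eff = 70.9 × 62 / (70.9 + 62) ≈ 33.076 days.
n = log₂(144/41.8) ≈ 1.7845; t = 1.7845 × 33.076 ≈ 59.024 days.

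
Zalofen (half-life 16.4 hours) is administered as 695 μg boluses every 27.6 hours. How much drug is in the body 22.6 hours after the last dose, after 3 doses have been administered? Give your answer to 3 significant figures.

377 μg

The 3 doses were given 77.8, 50.2, 22.6 hours ago.
Total = 695·(1/2)^(77.8/16.4) + 695·(1/2)^(50.2/16.4) + 695·(1/2)^(22.6/16.4)
      = 25.937 + 83.28 + 267.39 ≈ 376.61 μg.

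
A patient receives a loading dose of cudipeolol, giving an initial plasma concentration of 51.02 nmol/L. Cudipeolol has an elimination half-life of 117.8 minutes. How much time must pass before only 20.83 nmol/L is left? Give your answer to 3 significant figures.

152 minutes

Fraction remaining = 20.83/51.02 ≈ 0.40827.
n = log₂(51.02/20.83) = ln(2.4494)/ln 2 ≈ 1.2924 half-lives.
t = n × t½ = 1.2924 × 117.8 ≈ 152.24 minutes.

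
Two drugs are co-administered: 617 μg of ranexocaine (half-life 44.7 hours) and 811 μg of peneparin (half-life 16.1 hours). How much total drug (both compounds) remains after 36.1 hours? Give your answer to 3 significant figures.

ranexocaine: 617 × (1/2)^(36.1/44.7) = 617 × (1/2)^0.80761 ≈ 352.51 μg.
peneparin: 811 × (1/2)^(36.1/16.1) = 811 × (1/2)^2.2422 ≈ 171.41 μg.
Total = 352.51 + 171.41 ≈ 523.92 μg.

524 μg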